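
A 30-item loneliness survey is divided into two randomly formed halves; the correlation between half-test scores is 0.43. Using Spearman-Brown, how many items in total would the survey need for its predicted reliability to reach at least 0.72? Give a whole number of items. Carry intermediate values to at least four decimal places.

52

r_full = 2(0.43)/(1 + 0.43) = 0.6014
Solve Spearman-Brown for n: n = 0.72(1 − 0.6014) / [0.6014(1 − 0.72)] = 1.7043
Required items = 1.7043 × 30 = 51.13, so 52 items.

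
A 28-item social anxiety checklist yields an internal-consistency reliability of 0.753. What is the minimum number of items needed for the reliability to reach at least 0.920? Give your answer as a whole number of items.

106

Rearranging the Spearman-Brown formula for n,
n = r_target (1 − r_old) / [ r_old (1 − r_target) ]
n = [0.920 × 0.247] / [0.753 × 0.080]
n = 0.227240 / 0.060240 ≈ 3.7722
Items needed = n × 28 = 3.7722 × 28 ≈ 105.62 → round up to 106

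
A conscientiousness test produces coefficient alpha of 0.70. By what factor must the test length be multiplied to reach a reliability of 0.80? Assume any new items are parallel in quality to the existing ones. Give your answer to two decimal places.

1.71

Spearman-Brown solved for the length factor n:
n = r*(1 − r) / [ r (1 − r*) ]
n = 0.80(1 − 0.70) / [0.70(1 − 0.80)]
n = 0.2400 / 0.1400 ≈ 1.7143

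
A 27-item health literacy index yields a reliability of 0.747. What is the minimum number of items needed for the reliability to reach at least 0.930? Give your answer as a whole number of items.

122

Invert Spearman-Brown to solve for n:
n = r_target (1 − r_old) / [ r_old (1 − r_target) ]
n = [0.930 × 0.253] / [0.747 × 0.070]
n = 0.235290 / 0.052290 ≈ 4.4997
So the test needs 4.4997 × 27 ≈ 121.49 items; rounding up, 122.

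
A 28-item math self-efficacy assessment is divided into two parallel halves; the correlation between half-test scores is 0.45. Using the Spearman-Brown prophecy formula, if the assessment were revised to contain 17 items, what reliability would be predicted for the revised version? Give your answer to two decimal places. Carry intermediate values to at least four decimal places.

Full-test reliability from the split-half r: r_full = 2(0.45)/(1 + 0.45) = 0.6207
Then adjust to 17 items: n = 17/28 = 0.6071
r_new = n·r_full / (1 + (n − 1)·r_full) = 0.3768 / 0.7561 ≈ 0.4983

0.50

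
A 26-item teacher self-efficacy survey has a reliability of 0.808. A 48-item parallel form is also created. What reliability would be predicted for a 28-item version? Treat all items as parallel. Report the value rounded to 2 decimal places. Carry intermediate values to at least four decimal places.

The 48-item form is not needed; work directly from the 26-item form with n = 28/26 = 1.0769.
r_{28} = n·r / (1 + (n − 1)·r) = 0.8701 / 1.0621 ≈ 0.8192

0.82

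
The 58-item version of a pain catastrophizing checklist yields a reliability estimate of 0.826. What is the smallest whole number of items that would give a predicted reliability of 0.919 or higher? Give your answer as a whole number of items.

Rearranging the Spearman-Brown formula for n,
n = r_target (1 − r_old) / [ r_old (1 − r_target) ]
n = 0.919(1 − 0.826) / [0.826(1 − 0.919)]
n = 0.159906 / 0.066906 ≈ 2.3900
2.3900 × 58 = 138.62 → 139 items

139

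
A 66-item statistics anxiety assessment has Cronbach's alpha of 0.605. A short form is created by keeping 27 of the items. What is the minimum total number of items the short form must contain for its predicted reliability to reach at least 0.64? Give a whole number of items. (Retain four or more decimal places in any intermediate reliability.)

Short-form reliability: n = 27/66 = 0.4091; r_27 = n·r/(1+(n−1)r) ≈ 0.3852
Length factor from the short form to reach 0.64: n' = 0.64(1 − 0.3852) / [0.3852(1 − 0.64)] ≈ 2.8374
Total items = 2.8374 × 27 = 76.61, rounded up to 77.

77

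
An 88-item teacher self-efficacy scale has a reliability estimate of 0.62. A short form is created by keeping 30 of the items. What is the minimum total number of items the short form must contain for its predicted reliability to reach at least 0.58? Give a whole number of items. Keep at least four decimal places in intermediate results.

Short-form reliability: n = 30/88 = 0.3409; r_30 = n·r/(1+(n−1)r) ≈ 0.3574
Then solve for n' with r_old = 0.3574, r_target = 0.58: n' = 0.58(1 − 0.3574)/[0.3574(1 − 0.58)] = 2.4829
Items = 2.4829 × 30 ≈ 74.49 → 75

75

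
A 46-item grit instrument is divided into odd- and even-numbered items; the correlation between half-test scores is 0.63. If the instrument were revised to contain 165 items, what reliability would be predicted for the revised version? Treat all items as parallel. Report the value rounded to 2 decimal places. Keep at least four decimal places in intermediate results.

Spearman-Brown correction (n = 2): r_full = 2·0.63/(1 + 0.63) = 0.7730
Then adjust to 165 items: n = 165/46 = 3.5870
r_new = n·r_full / (1 + (n − 1)·r_full) = 2.7728 / 2.9998 ≈ 0.9243

0.92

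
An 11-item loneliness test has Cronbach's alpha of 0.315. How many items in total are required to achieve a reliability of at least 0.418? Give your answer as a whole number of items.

18

Spearman-Brown solved for the length factor n:
n = r_target (1 − r_old) / [ r_old (1 − r_target) ]
n = 0.418 × (1 − 0.315) / [ 0.315 × (1 − 0.418) ]
  = 0.286330 / 0.183330 = 1.5618
Items needed = n × 11 = 1.5618 × 11 ≈ 17.18 → round up to 18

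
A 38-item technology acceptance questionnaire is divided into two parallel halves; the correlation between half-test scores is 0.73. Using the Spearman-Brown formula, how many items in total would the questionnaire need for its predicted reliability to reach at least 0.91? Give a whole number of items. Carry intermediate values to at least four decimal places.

72

Corrected full-test reliability: r_full = 2 × 0.73 / (1 + 0.73) ≈ 0.8439
n = r_tgt(1 − r_full) / [r_full(1 − r_tgt)] = 0.91 × 0.1561 / (0.8439 × 0.09) ≈ 1.8703
Required items = 1.8703 × 38 = 71.07, so 72 items.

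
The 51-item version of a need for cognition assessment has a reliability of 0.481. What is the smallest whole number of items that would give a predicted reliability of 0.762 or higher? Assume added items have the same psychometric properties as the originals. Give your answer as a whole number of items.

177

n = 0.762 × (1 − 0.481) / [ 0.481 × (1 − 0.762) ]
n = 0.395478 / 0.114478 ≈ 3.4546
So the test needs 3.4546 × 51 ≈ 176.18 items; rounding up, 177.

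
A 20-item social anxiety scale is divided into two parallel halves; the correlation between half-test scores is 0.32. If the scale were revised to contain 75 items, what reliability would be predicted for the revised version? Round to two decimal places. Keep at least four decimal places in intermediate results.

Full-test reliability from the split-half r: r_full = 2(0.32)/(1 + 0.32) = 0.4848
Then adjust to 75 items: n = 75/20 = 3.7500
r_new = n·r_full / (1 + (n − 1)·r_full) = 1.8180 / 2.3332 ≈ 0.7792

0.78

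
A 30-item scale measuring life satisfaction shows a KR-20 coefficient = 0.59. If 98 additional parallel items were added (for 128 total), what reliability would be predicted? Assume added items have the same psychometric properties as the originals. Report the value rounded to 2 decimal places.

n = 128/30 = 4.2667
r_new = (4.2667 × 0.59) / (1 + (4.2667 − 1) × 0.59)
     = 2.5174 / 2.9274 = 0.8599

0.86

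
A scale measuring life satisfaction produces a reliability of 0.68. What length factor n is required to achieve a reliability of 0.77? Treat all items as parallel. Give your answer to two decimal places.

Invert Spearman-Brown to solve for n:
n = r*(1 − r) / [ r (1 − r*) ]
n = 0.77(1 − 0.68) / [0.68(1 − 0.77)]
  = 0.2464 / 0.1564 = 1.5754

1.58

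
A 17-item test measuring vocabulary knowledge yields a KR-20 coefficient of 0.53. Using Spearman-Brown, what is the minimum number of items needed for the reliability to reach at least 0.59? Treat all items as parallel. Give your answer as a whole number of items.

Rearranging the Spearman-Brown formula for n,
n = r*(1 − r) / [ r (1 − r*) ]
n = 0.59(1 − 0.53) / [0.53(1 − 0.59)]
  = 0.2773 / 0.2173 = 1.2761
So the test needs 1.2761 × 17 ≈ 21.69 items; rounding up, 22.

22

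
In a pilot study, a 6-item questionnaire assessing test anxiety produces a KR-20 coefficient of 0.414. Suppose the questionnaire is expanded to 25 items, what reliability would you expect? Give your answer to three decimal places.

0.746

Length ratio n = 25/6 = 4.1667
r_new = (4.1667 × 0.414) / (1 + (4.1667 − 1) × 0.414)
     = 1.7250 / 2.3110 = 0.7464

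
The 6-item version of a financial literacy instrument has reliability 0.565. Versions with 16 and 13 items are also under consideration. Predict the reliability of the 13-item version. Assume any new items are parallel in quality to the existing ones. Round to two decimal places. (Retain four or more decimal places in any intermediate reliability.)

Only the ratio of lengths matters: n = 13/6 = 2.1667
r_{13} = n·r / (1 + (n − 1)·r) = 1.2242 / 1.6592 ≈ 0.7378

0.74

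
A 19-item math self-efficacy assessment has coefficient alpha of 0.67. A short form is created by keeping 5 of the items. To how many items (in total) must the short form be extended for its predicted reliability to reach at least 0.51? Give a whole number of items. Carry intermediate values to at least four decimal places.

Short-form reliability: n = 5/19 = 0.2632; r_5 = n·r/(1+(n−1)r) ≈ 0.3483
Then solve for n' with r_old = 0.3483, r_target = 0.51: n' = 0.51(1 − 0.3483)/[0.3483(1 − 0.51)] = 1.9475
Total items = 1.9475 × 5 = 9.74, rounded up to 10.

10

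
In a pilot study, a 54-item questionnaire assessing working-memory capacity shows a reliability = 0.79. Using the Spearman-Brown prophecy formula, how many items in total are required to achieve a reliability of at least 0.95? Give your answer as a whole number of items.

Rearranging the Spearman-Brown formula for n,
n = r_target (1 − r_old) / [ r_old (1 − r_target) ]
n = 0.95(1 − 0.79) / [0.79(1 − 0.95)]
n = 0.1995 / 0.0395 ≈ 5.0506
5.0506 × 54 = 272.73 → 273 items

273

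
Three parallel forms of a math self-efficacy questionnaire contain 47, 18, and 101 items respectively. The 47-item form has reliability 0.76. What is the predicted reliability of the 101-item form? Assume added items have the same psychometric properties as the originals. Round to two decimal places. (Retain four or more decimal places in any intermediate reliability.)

0.87

Only the ratio of lengths matters: n = 101/47 = 2.1489
r_{101} = n·r / (1 + (n − 1)·r) = 1.6332 / 1.8732 ≈ 0.8719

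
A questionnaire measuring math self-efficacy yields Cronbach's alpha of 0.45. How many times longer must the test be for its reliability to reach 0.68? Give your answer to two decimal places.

Invert Spearman-Brown to solve for n:
n = r_target (1 − r_old) / [ r_old (1 − r_target) ]
n = 0.68(1 − 0.45) / [0.45(1 − 0.68)]
n = 0.3740 / 0.1440 ≈ 2.5972

2.60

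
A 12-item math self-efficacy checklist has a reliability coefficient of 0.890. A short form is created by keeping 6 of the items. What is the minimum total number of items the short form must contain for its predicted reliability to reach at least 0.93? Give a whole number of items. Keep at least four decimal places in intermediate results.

20

First, r for the 6-item form: n = 6/12 = 0.5000, so r_6 = 0.5000·0.890/(1 + (0.5000 − 1)·0.890) = 0.8018
Length factor from the short form to reach 0.93: n' = 0.93(1 − 0.8018) / [0.8018(1 − 0.93)] ≈ 3.2841
Items = 3.2841 × 6 ≈ 19.70 → 20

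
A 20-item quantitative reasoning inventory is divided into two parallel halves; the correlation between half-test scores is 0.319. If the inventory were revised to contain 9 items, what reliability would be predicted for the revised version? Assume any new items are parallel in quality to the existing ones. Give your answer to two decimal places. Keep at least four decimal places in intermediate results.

0.30

Full-test reliability from the split-half r: r_full = 2(0.319)/(1 + 0.319) = 0.4837
Then adjust to 9 items: n = 9/20 = 0.4500
r_new = n·r_full / (1 + (n − 1)·r_full) = 0.2177 / 0.7340 ≈ 0.2966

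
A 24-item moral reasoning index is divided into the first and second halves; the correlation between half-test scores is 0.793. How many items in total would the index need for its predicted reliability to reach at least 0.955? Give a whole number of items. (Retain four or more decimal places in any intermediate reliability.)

r_full = 2(0.793)/(1 + 0.793) = 0.8846
n = r_tgt(1 − r_full) / [r_full(1 − r_tgt)] = 0.955 × 0.1154 / (0.8846 × 0.045) ≈ 2.7685
Required items = 2.7685 × 24 = 66.44, so 67 items.

67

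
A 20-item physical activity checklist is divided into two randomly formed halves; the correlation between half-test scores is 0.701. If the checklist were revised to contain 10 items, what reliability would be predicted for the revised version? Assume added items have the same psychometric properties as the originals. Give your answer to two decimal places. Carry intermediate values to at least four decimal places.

Spearman-Brown correction (n = 2): r_full = 2·0.701/(1 + 0.701) = 0.8242
Length factor from 20 to 10 items: n = 10/20 = 0.5000
r_new = n·r_full / (1 + (n − 1)·r_full) = 0.4121 / 0.5879 ≈ 0.7010

0.70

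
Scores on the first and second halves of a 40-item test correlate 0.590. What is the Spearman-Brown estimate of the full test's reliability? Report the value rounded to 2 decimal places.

0.74

The full test is twice the length of either half (n = 2).
r_full = 2r_hh / (1 + r_hh) = 2 × 0.590 / (1 + 0.590)
r_full = 1.1800 / 1.5900 ≈ 0.7421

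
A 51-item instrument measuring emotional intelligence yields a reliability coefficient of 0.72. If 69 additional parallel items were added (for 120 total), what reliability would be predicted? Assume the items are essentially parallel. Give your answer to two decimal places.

Length ratio n = 120/51 = 2.3529
r_new = 2.3529·0.72 / [1 + (2.3529 − 1)·0.72]
     = 1.6941 / 1.9741 = 0.8582

0.86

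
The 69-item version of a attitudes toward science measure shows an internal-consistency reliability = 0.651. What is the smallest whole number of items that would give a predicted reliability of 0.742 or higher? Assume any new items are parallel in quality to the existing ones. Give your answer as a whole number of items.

Invert Spearman-Brown to solve for n:
n = r_target (1 − r_old) / [ r_old (1 − r_target) ]
n = 0.742(1 − 0.651) / [0.651(1 − 0.742)]
  = 0.258958 / 0.167958 = 1.5418
Items needed = n × 69 = 1.5418 × 69 ≈ 106.38 → round up to 107

107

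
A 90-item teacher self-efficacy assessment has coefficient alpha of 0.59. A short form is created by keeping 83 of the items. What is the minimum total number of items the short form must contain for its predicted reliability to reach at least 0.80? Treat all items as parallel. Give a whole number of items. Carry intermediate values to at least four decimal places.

251

Short-form reliability: n = 83/90 = 0.9222; r_83 = n·r/(1+(n−1)r) ≈ 0.5703
Length factor from the short form to reach 0.80: n' = 0.80(1 − 0.5703) / [0.5703(1 − 0.80)] ≈ 3.0139
Total items = 3.0139 × 83 = 250.15, rounded up to 251.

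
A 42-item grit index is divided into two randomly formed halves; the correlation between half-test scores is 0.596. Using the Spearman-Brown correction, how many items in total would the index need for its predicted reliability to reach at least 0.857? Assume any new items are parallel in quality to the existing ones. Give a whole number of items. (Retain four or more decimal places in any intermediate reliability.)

86

Corrected full-test reliability: r_full = 2 × 0.596 / (1 + 0.596) ≈ 0.7469
n = r_tgt(1 − r_full) / [r_full(1 − r_tgt)] = 0.857 × 0.2531 / (0.7469 × 0.143) ≈ 2.0308
Required items = 2.0308 × 42 = 85.29, so 86 items.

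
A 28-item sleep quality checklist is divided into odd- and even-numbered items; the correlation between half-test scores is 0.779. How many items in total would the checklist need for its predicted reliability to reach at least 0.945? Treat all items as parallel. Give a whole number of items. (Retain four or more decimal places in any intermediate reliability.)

69

Corrected full-test reliability: r_full = 2 × 0.779 / (1 + 0.779) ≈ 0.8758
Solve Spearman-Brown for n: n = 0.945(1 − 0.8758) / [0.8758(1 − 0.945)] = 2.4366
Required items = 2.4366 × 28 = 68.22, so 69 items.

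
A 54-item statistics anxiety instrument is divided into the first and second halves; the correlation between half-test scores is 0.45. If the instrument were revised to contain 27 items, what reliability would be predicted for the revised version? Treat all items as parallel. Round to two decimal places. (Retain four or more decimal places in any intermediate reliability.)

First correct the split-half correlation to full-test reliability: r_full = 2 × 0.45 / (1 + 0.45) ≈ 0.6207
Then adjust to 27 items: n = 27/54 = 0.5000
r_new = n·r_full / (1 + (n − 1)·r_full) = 0.3104 / 0.6896 ≈ 0.4501

0.45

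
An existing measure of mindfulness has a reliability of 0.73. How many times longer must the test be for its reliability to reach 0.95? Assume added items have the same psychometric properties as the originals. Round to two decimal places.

Invert Spearman-Brown to solve for n:
n = r*(1 − r) / [ r (1 − r*) ]
n = 0.95 × (1 − 0.73) / [ 0.73 × (1 − 0.95) ]
n = 0.2565 / 0.0365 ≈ 7.0274

7.03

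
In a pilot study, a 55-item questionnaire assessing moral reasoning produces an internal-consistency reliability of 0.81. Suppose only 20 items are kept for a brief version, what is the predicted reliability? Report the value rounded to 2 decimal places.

The new length is 20/55 = 0.3636 times the old.
r_new = 0.3636·0.81 / [1 + (0.3636 − 1)·0.81]
     = 0.2945 / 0.4845 = 0.6078

0.61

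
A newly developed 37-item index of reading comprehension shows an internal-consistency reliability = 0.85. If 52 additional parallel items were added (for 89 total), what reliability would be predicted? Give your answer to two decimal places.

0.93

n = 89/37 = 2.4054
Apply the Spearman-Brown prophecy formula, r' = nr / [1 + (n − 1)r]:
r_new = 2.4054·0.85 / [1 + (2.4054 − 1)·0.85]
     = 2.0446 / 2.1946 = 0.9317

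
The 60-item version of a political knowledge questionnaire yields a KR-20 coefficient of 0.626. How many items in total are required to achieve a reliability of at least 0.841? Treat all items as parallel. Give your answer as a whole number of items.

190

Spearman-Brown solved for the length factor n:
n = r*(1 − r) / [ r (1 − r*) ]
n = [0.841 × 0.374] / [0.626 × 0.159]
  = 0.314534 / 0.099534 = 3.1601
3.1601 × 60 = 189.61 → 190 items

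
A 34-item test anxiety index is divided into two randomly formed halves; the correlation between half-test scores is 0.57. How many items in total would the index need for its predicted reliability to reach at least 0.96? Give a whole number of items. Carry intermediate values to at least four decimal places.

308

r_full = 2(0.57)/(1 + 0.57) = 0.7261
n = r_tgt(1 − r_full) / [r_full(1 − r_tgt)] = 0.96 × 0.2739 / (0.7261 × 0.04) ≈ 9.0533
Items = 9.0533 × 34 ≈ 307.81 → 308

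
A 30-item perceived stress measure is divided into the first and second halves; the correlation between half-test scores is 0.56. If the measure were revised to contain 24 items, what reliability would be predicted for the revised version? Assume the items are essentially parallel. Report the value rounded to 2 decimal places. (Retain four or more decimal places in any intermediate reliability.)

0.67

Full-test reliability from the split-half r: r_full = 2(0.56)/(1 + 0.56) = 0.7179
Length factor from 30 to 24 items: n = 24/30 = 0.8000
r_new = n·r_full / (1 + (n − 1)·r_full) = 0.5743 / 0.8564 ≈ 0.6706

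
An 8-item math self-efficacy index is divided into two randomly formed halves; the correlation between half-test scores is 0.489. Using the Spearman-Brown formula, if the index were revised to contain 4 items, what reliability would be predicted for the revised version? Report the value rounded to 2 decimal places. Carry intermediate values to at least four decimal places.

Full-test reliability from the split-half r: r_full = 2(0.489)/(1 + 0.489) = 0.6568
Length factor from 8 to 4 items: n = 4/8 = 0.5000
r_new = n·r_full / (1 + (n − 1)·r_full) = 0.3284 / 0.6716 ≈ 0.4890

0.49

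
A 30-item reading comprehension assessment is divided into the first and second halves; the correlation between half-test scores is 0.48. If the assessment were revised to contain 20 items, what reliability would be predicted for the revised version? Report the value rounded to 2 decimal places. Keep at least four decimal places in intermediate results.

0.55

First correct the split-half correlation to full-test reliability: r_full = 2 × 0.48 / (1 + 0.48) ≈ 0.6486
Length factor from 30 to 20 items: n = 20/30 = 0.6667
r_new = n·r_full / (1 + (n − 1)·r_full) = 0.4324 / 0.7838 ≈ 0.5517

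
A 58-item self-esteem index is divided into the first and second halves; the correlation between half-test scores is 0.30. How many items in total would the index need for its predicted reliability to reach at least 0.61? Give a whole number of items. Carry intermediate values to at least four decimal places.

r_full = 2(0.30)/(1 + 0.30) = 0.4615
Solve Spearman-Brown for n: n = 0.61(1 − 0.4615) / [0.4615(1 − 0.61)] = 1.8251
Required items = 1.8251 × 58 = 105.86, so 106 items.

106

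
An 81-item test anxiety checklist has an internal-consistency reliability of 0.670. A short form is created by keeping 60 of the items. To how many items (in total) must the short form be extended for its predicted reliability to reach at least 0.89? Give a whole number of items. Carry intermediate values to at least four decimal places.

323

First, r for the 60-item form: n = 60/81 = 0.7407, so r_60 = 0.7407·0.670/(1 + (0.7407 − 1)·0.670) = 0.6006
Then solve for n' with r_old = 0.6006, r_target = 0.89: n' = 0.89(1 − 0.6006)/[0.6006(1 − 0.89)] = 5.3805
Items = 5.3805 × 60 ≈ 322.83 → 323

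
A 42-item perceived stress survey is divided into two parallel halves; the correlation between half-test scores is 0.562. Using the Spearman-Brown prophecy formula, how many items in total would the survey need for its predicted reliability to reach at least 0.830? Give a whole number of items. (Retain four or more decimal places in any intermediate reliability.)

Corrected full-test reliability: r_full = 2 × 0.562 / (1 + 0.562) ≈ 0.7196
Solve Spearman-Brown for n: n = 0.830(1 − 0.7196) / [0.7196(1 − 0.830)] = 1.9025
Items = 1.9025 × 42 ≈ 79.91 → 80

80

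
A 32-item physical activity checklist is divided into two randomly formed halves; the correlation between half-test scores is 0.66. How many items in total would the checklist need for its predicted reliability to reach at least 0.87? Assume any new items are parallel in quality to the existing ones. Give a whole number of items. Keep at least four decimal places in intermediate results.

56

Corrected full-test reliability: r_full = 2 × 0.66 / (1 + 0.66) ≈ 0.7952
n = r_tgt(1 − r_full) / [r_full(1 − r_tgt)] = 0.87 × 0.2048 / (0.7952 × 0.13) ≈ 1.7236
Required items = 1.7236 × 32 = 55.16, so 56 items.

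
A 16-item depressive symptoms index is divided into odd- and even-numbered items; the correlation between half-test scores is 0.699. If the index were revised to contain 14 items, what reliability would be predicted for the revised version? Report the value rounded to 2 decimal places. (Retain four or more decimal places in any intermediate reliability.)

0.80

First correct the split-half correlation to full-test reliability: r_full = 2 × 0.699 / (1 + 0.699) ≈ 0.8228
Length factor from 16 to 14 items: n = 14/16 = 0.8750
r_new = n·r_full / (1 + (n − 1)·r_full) = 0.7199 / 0.8972 ≈ 0.8024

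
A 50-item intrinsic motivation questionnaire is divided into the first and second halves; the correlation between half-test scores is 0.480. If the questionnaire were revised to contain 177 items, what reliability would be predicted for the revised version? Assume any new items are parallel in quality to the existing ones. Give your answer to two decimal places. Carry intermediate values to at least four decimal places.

Spearman-Brown correction (n = 2): r_full = 2·0.480/(1 + 0.480) = 0.6486
Length factor from 50 to 177 items: n = 177/50 = 3.5400
r_new = n·r_full / (1 + (n − 1)·r_full) = 2.2960 / 2.6474 ≈ 0.8673

0.87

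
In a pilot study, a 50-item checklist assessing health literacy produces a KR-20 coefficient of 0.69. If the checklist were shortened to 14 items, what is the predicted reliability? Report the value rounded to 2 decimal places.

n = 14/50 = 0.28
By Spearman-Brown, r_new = n r / (1 + (n − 1) r).
r_new = 0.28·0.69 / [1 + (0.28 − 1)·0.69]
r_new = 0.1932 / 0.5032 ≈ 0.3839

0.38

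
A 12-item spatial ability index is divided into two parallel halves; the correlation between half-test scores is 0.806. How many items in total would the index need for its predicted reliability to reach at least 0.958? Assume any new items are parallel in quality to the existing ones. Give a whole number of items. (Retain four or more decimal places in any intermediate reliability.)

Corrected full-test reliability: r_full = 2 × 0.806 / (1 + 0.806) ≈ 0.8926
Solve Spearman-Brown for n: n = 0.958(1 − 0.8926) / [0.8926(1 − 0.958)] = 2.7445
Items = 2.7445 × 12 ≈ 32.93 → 33

33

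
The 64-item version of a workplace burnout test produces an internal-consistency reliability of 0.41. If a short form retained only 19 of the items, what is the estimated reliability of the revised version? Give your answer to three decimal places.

0.171

The new length is 19/64 = 0.2969 times the old.
Spearman-Brown: r_new = n·r / (1 + (n − 1)·r)
r_new = (0.2969 × 0.41) / (1 + (0.2969 − 1) × 0.41)
r_new = 0.1217 / 0.7117 ≈ 0.1710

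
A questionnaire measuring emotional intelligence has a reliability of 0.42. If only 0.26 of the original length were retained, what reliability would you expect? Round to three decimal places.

0.158

r_new = (0.26 × 0.42) / (1 + (0.26 − 1) × 0.42)
r_new = 0.1092 / 0.6892 ≈ 0.1584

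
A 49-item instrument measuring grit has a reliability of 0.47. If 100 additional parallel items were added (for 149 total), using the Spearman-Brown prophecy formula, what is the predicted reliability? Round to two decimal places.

n = 149/49 = 3.0408
Spearman-Brown: r_new = n·r / (1 + (n − 1)·r)
r_new = 3.0408·0.47 / [1 + (3.0408 − 1)·0.47]
r_new = 1.4292 / 1.9592 ≈ 0.7295

0.73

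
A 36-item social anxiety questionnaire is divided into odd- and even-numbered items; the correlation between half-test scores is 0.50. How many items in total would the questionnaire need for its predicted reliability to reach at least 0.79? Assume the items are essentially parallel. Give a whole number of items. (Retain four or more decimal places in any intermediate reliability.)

r_full = 2(0.50)/(1 + 0.50) = 0.6667
n = r_tgt(1 − r_full) / [r_full(1 − r_tgt)] = 0.79 × 0.3333 / (0.6667 × 0.21) ≈ 1.8807
Items = 1.8807 × 36 ≈ 67.71 → 68

68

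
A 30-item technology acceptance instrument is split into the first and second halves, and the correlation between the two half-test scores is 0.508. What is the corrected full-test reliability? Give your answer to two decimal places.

0.67

Each half is half the length of the full test, so the full test is n = 2 times a half.
r_full = 2(0.508) / (1 + 0.508)
r_full = 1.0160 / 1.5080 ≈ 0.6737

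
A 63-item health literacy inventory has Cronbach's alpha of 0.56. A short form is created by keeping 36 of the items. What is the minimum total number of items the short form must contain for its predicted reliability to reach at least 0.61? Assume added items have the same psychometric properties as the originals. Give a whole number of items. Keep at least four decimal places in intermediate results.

First, r for the 36-item form: n = 36/63 = 0.5714, so r_36 = 0.5714·0.56/(1 + (0.5714 − 1)·0.56) = 0.4210
Length factor from the short form to reach 0.61: n' = 0.61(1 − 0.4210) / [0.4210(1 − 0.61)] ≈ 2.1511
Total items = 2.1511 × 36 = 77.44, rounded up to 78.

78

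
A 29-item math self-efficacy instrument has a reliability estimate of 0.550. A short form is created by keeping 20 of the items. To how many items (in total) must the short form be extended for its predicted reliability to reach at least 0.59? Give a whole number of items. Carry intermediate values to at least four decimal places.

First, r for the 20-item form: n = 20/29 = 0.6897, so r_20 = 0.6897·0.550/(1 + (0.6897 − 1)·0.550) = 0.4574
Then solve for n' with r_old = 0.4574, r_target = 0.59: n' = 0.59(1 − 0.4574)/[0.4574(1 − 0.59)] = 1.7071
Total items = 1.7071 × 20 = 34.14, rounded up to 35.

35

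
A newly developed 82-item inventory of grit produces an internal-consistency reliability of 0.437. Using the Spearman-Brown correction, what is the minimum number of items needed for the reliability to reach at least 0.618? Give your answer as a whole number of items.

Invert Spearman-Brown to solve for n:
n = r*(1 − r) / [ r (1 − r*) ]
n = [0.618 × 0.563] / [0.437 × 0.382]
  = 0.347934 / 0.166934 = 2.0843
Items needed = n × 82 = 2.0843 × 82 ≈ 170.91 → round up to 171

171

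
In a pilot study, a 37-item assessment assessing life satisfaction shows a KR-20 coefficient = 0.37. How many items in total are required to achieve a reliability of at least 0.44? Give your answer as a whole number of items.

50

Rearranging the Spearman-Brown formula for n,
n = r_target (1 − r_old) / [ r_old (1 − r_target) ]
n = [0.44 × 0.63] / [0.37 × 0.56]
n = 0.2772 / 0.2072 ≈ 1.3378
1.3378 × 37 = 49.50 → 50 items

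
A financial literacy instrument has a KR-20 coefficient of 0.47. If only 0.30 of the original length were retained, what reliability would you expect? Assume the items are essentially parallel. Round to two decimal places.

0.21

r_new = (0.3 × 0.47) / (1 + (0.3 − 1) × 0.47)
     = 0.1410 / 0.6710 = 0.2101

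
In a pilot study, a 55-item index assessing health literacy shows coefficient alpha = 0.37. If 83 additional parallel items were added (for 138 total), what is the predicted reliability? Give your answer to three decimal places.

0.596

Length ratio n = 138/55 = 2.5091
Apply the Spearman-Brown prophecy formula, r' = nr / [1 + (n − 1)r]:
r_new = 2.5091·0.37 / [1 + (2.5091 − 1)·0.37]
r_new = 0.9284 / 1.5584 ≈ 0.5957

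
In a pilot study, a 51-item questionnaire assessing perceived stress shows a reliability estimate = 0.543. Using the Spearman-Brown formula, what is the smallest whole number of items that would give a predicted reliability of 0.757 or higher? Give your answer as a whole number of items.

Rearranging the Spearman-Brown formula for n,
n = r*(1 − r) / [ r (1 − r*) ]
n = 0.757(1 − 0.543) / [0.543(1 − 0.757)]
  = 0.345949 / 0.131949 = 2.6218
2.6218 × 51 = 133.71 → 134 items

134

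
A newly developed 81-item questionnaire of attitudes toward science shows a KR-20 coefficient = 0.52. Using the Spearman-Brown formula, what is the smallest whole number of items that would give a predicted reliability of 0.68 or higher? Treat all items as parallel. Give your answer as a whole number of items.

159

n = 0.68(1 − 0.52) / [0.52(1 − 0.68)]
n = 0.3264 / 0.1664 ≈ 1.9615
So the test needs 1.9615 × 81 ≈ 158.88 items; rounding up, 159.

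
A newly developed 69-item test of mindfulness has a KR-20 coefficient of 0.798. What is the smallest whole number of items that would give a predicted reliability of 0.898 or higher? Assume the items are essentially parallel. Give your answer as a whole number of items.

Spearman-Brown solved for the length factor n:
n = r_target (1 − r_old) / [ r_old (1 − r_target) ]
n = [0.898 × 0.202] / [0.798 × 0.102]
n = 0.181396 / 0.081396 ≈ 2.2286
So the test needs 2.2286 × 69 ≈ 153.77 items; rounding up, 154.

154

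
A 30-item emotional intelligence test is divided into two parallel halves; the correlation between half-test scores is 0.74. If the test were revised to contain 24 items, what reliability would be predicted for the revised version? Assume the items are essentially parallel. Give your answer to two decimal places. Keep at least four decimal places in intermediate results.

First correct the split-half correlation to full-test reliability: r_full = 2 × 0.74 / (1 + 0.74) ≈ 0.8506
Length factor from 30 to 24 items: n = 24/30 = 0.8000
r_new = n·r_full / (1 + (n − 1)·r_full) = 0.6805 / 0.8299 ≈ 0.8200

0.82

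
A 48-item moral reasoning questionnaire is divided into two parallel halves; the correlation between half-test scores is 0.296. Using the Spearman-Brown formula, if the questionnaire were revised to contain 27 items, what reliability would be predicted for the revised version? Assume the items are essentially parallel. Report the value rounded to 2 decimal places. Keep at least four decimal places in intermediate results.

Spearman-Brown correction (n = 2): r_full = 2·0.296/(1 + 0.296) = 0.4568
Length factor from 48 to 27 items: n = 27/48 = 0.5625
r_new = n·r_full / (1 + (n − 1)·r_full) = 0.2570 / 0.8002 ≈ 0.3212

0.32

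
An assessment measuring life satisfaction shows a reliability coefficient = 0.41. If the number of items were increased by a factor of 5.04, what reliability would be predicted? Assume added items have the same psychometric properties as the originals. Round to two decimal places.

Apply the Spearman-Brown prophecy formula, r' = nr / [1 + (n − 1)r]:
r_new = 5.04·0.41 / [1 + (5.04 − 1)·0.41]
r_new = 2.0664 / 2.6564 ≈ 0.7779

0.78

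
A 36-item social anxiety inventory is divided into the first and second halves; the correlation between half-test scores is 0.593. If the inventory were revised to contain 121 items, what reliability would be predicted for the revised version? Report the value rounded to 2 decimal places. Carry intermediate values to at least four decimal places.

First correct the split-half correlation to full-test reliability: r_full = 2 × 0.593 / (1 + 0.593) ≈ 0.7445
Length factor from 36 to 121 items: n = 121/36 = 3.3611
r_new = n·r_full / (1 + (n − 1)·r_full) = 2.5023 / 2.7578 ≈ 0.9074

0.91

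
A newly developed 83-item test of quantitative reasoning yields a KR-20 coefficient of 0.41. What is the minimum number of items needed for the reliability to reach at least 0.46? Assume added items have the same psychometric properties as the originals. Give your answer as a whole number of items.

Spearman-Brown solved for the length factor n:
n = r_target (1 − r_old) / [ r_old (1 − r_target) ]
n = [0.46 × 0.59] / [0.41 × 0.54]
  = 0.2714 / 0.2214 = 1.2258
1.2258 × 83 = 101.74 → 102 items

102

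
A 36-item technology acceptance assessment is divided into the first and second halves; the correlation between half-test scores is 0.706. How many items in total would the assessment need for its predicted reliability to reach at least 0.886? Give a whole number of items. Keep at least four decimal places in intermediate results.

59

r_full = 2(0.706)/(1 + 0.706) = 0.8277
n = r_tgt(1 − r_full) / [r_full(1 − r_tgt)] = 0.886 × 0.1723 / (0.8277 × 0.114) ≈ 1.6179
Items = 1.6179 × 36 ≈ 58.24 → 59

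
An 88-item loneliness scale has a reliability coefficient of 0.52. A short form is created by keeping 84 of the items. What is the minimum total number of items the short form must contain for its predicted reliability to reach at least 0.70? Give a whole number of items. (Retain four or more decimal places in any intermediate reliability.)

First, r for the 84-item form: n = 84/88 = 0.9545, so r_84 = 0.9545·0.52/(1 + (0.9545 − 1)·0.52) = 0.5084
Then solve for n' with r_old = 0.5084, r_target = 0.70: n' = 0.70(1 − 0.5084)/[0.5084(1 − 0.70)] = 2.2562
Total items = 2.2562 × 84 = 189.52, rounded up to 190.

190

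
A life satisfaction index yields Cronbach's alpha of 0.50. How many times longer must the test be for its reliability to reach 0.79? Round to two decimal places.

3.76

Spearman-Brown solved for the length factor n:
n = r*(1 − r) / [ r (1 − r*) ]
n = 0.79 × (1 − 0.50) / [ 0.50 × (1 − 0.79) ]
n = 0.3950 / 0.1050 ≈ 3.7619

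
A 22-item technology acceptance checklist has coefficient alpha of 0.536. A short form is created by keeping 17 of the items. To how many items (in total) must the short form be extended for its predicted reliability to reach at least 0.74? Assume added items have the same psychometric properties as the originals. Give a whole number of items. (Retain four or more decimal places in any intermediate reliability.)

Short-form reliability: n = 17/22 = 0.7727; r_17 = n·r/(1+(n−1)r) ≈ 0.4716
Length factor from the short form to reach 0.74: n' = 0.74(1 − 0.4716) / [0.4716(1 − 0.74)] ≈ 3.1889
Total items = 3.1889 × 17 = 54.21, rounded up to 55.

55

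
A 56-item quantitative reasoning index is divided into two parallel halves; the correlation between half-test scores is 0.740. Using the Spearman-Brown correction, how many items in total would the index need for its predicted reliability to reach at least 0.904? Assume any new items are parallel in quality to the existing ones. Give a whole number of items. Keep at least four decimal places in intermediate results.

r_full = 2(0.740)/(1 + 0.740) = 0.8506
n = r_tgt(1 − r_full) / [r_full(1 − r_tgt)] = 0.904 × 0.1494 / (0.8506 × 0.096) ≈ 1.6540
Items = 1.6540 × 56 ≈ 92.62 → 93

93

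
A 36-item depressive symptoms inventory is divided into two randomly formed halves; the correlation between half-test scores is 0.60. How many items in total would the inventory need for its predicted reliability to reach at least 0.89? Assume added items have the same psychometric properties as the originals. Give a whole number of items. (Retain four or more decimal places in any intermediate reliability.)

98

Corrected full-test reliability: r_full = 2 × 0.60 / (1 + 0.60) ≈ 0.7500
Solve Spearman-Brown for n: n = 0.89(1 − 0.7500) / [0.7500(1 − 0.89)] = 2.6970
Required items = 2.6970 × 36 = 97.09, so 98 items.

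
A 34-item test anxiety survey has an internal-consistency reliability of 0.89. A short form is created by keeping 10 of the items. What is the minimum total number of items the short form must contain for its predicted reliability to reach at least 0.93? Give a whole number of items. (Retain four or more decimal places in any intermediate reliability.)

First, r for the 10-item form: n = 10/34 = 0.2941, so r_10 = 0.2941·0.89/(1 + (0.2941 − 1)·0.89) = 0.7041
Length factor from the short form to reach 0.93: n' = 0.93(1 − 0.7041) / [0.7041(1 − 0.93)] ≈ 5.5834
Total items = 5.5834 × 10 = 55.83, rounded up to 56.

56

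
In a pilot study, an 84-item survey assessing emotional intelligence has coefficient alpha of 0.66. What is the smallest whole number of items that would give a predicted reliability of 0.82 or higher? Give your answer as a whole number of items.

198

Invert Spearman-Brown to solve for n:
n = r*(1 − r) / [ r (1 − r*) ]
n = [0.82 × 0.34] / [0.66 × 0.18]
  = 0.2788 / 0.1188 = 2.3468
Items needed = n × 84 = 2.3468 × 84 ≈ 197.13 → round up to 198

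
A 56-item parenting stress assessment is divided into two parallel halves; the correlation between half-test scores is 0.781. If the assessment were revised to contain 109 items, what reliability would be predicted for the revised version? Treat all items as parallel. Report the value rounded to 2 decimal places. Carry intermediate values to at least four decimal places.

Full-test reliability from the split-half r: r_full = 2(0.781)/(1 + 0.781) = 0.8770
Length factor from 56 to 109 items: n = 109/56 = 1.9464
r_new = n·r_full / (1 + (n − 1)·r_full) = 1.7070 / 1.8300 ≈ 0.9328

0.93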